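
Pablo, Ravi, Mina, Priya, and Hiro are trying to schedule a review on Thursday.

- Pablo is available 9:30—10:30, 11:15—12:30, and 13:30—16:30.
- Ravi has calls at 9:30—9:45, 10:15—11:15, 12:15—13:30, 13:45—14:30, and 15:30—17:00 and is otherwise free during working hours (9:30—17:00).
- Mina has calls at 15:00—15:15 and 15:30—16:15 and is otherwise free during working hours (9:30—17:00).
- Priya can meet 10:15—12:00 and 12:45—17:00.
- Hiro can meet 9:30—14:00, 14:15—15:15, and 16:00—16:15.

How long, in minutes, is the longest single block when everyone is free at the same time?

Ravi free within 09:30–17:00: 09:45–10:15, 11:15–12:15, 13:30–13:45, 14:30–15:30.
Mina free within 09:30–17:00: 09:30–15:00, 15:15–15:30, 16:15–17:00.
Pablo ∩ Ravi: 09:45–10:15, 11:15–12:15, 13:30–13:45, 14:30–15:30.
Pablo ∩ Ravi ∩ Mina: 09:45–10:15, 11:15–12:15, 13:30–13:45, 14:30–15:00, 15:15–15:30.
Pablo ∩ Ravi ∩ Mina ∩ Priya: 11:15–12:00, 13:30–13:45, 14:30–15:00, 15:15–15:30.
Pablo ∩ Ravi ∩ Mina ∩ Priya ∩ Hiro: 11:15–12:00, 13:30–13:45, 14:30–15:00.
Common window lengths: 45, 15, 30 min; longest is 45.

45 minutes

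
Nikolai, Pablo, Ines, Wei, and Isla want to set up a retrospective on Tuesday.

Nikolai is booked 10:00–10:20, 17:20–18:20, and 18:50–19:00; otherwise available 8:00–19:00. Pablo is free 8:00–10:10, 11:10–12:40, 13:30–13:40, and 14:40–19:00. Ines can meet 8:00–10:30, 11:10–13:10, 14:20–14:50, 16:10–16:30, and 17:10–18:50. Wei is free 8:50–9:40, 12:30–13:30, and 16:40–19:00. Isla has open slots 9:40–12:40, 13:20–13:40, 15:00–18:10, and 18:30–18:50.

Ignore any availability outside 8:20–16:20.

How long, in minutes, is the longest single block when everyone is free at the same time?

Nikolai free within 08:00–19:00: 08:00–10:00, 10:20–17:20, 18:20–18:50.
Nikolai ∩ Pablo: 08:00–10:00, 11:10–12:40, 13:30–13:40, 14:40–17:20, 18:20–18:50.
Nikolai ∩ Pablo ∩ Ines: 08:00–10:00, 11:10–12:40, 14:40–14:50, 16:10–16:30, 17:10–17:20, 18:20–18:50.
Nikolai ∩ Pablo ∩ Ines ∩ Wei: 08:50–09:40, 12:30–12:40, 17:10–17:20, 18:20–18:50.
Nikolai ∩ Pablo ∩ Ines ∩ Wei ∩ Isla: 12:30–12:40, 17:10–17:20, 18:30–18:50.
Restricted to 08:20–16:20: 12:30–12:40.
Single common window of 10 minutes.

10 minutes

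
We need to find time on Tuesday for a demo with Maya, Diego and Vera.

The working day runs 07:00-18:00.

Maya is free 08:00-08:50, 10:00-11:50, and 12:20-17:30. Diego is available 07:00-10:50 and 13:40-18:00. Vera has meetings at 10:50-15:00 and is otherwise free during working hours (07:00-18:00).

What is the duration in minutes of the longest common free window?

Vera free within 07:00–18:00: 07:00–10:50, 15:00–18:00.
Maya ∩ Diego: 08:00–08:50, 10:00–10:50, 13:40–17:30.
Maya ∩ Diego ∩ Vera: 08:00–08:50, 10:00–10:50, 15:00–17:30.
Common window lengths: 50, 50, 150 min; longest is 150.

150 minutes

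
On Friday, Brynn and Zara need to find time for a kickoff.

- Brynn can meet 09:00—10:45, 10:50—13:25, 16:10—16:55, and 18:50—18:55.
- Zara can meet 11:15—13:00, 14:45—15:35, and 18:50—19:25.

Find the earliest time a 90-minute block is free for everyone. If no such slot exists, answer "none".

Brynn ∩ Zara: 11:15–13:00, 18:50–18:55.
Windows ≥ 90 min: 11:15–13:00.
Earliest such window starts at 11:15.

11:15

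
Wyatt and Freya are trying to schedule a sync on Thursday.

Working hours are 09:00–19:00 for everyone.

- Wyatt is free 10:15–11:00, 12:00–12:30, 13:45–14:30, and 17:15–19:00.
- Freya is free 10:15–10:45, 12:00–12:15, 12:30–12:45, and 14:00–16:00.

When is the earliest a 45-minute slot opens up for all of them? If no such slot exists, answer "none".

Wyatt ∩ Freya: 10:15–10:45, 12:00–12:15, 14:00–14:30.
Windows ≥ 45 min: (none).

none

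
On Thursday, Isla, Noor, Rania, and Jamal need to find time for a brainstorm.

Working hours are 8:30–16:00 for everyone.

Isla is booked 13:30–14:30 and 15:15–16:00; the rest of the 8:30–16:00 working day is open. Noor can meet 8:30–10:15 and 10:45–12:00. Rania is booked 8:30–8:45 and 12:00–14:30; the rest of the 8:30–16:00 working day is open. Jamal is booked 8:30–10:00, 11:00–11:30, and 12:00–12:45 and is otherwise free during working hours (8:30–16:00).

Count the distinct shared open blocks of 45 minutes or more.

Isla free within 08:30–16:00: 08:30–13:30, 14:30–15:15.
Rania free within 08:30–16:00: 08:45–12:00, 14:30–16:00.
Jamal free within 08:30–16:00: 10:00–11:00, 11:30–12:00, 12:45–16:00.
Isla ∩ Noor: 08:30–10:15, 10:45–12:00.
Isla ∩ Noor ∩ Rania: 08:45–10:15, 10:45–12:00.
Isla ∩ Noor ∩ Rania ∩ Jamal: 10:00–10:15, 10:45–11:00, 11:30–12:00.
Windows ≥ 45 min: (none).
That's 0 windows.

0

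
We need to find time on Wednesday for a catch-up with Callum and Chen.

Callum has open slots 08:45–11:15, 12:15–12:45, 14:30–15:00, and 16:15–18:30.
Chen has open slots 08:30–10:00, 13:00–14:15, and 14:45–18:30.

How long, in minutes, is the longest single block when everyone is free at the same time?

Callum ∩ Chen: 08:45–10:00, 14:45–15:00, 16:15–18:30.
Common window lengths: 75, 15, 135 min; longest is 135.

135 minutes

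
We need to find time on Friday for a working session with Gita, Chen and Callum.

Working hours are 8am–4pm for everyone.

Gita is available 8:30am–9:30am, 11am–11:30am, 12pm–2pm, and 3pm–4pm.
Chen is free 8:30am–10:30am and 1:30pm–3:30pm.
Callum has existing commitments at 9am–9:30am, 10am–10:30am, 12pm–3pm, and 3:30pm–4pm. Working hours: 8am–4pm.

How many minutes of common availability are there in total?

Callum free within 08:00–16:00: 08:00–09:00, 09:30–10:00, 10:30–12:00, 15:00–15:30.
Gita ∩ Chen: 08:30–09:30, 13:30–14:00, 15:00–15:30.
Gita ∩ Chen ∩ Callum: 08:30–09:00, 15:00–15:30.
Total common minutes: 30 + 30 = 60.

60 minutes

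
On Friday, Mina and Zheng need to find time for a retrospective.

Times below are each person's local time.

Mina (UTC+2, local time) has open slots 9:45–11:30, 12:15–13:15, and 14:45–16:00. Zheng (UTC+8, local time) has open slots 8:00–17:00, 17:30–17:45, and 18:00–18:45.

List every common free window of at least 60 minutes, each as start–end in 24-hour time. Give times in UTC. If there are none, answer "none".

07:45–09:00

Mina → UTC: 07:45–09:30, 10:15–11:15, 12:45–14:00.
Zheng → UTC: 00:00–09:00, 09:30–09:45, 10:00–10:45.
Mina ∩ Zheng: 07:45–09:00, 10:15–10:45.
Windows ≥ 60 min: 07:45–09:00.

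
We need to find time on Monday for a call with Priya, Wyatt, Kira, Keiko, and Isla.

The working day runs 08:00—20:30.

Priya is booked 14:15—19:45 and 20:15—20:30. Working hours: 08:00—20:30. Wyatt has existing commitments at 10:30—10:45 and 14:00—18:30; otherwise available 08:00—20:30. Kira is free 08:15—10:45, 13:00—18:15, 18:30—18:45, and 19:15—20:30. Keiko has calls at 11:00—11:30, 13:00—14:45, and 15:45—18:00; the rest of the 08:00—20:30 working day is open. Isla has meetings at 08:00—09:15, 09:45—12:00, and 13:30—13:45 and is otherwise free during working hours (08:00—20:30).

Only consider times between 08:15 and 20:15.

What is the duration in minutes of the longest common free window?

Priya free within 08:00–20:30: 08:00–14:15, 19:45–20:15.
Wyatt free within 08:00–20:30: 08:00–10:30, 10:45–14:00, 18:30–20:30.
Keiko free within 08:00–20:30: 08:00–11:00, 11:30–13:00, 14:45–15:45, 18:00–20:30.
Isla free within 08:00–20:30: 09:15–09:45, 12:00–13:30, 13:45–20:30.
Priya ∩ Wyatt: 08:00–10:30, 10:45–14:00, 19:45–20:15.
Priya ∩ Wyatt ∩ Kira: 08:15–10:30, 13:00–14:00, 19:45–20:15.
Priya ∩ Wyatt ∩ Kira ∩ Keiko: 08:15–10:30, 19:45–20:15.
Priya ∩ Wyatt ∩ Kira ∩ Keiko ∩ Isla: 09:15–09:45, 19:45–20:15.
Restricted to 08:15–20:15: 09:15–09:45, 19:45–20:15.
Common window lengths: 30, 30 min; longest is 30.

30 minutes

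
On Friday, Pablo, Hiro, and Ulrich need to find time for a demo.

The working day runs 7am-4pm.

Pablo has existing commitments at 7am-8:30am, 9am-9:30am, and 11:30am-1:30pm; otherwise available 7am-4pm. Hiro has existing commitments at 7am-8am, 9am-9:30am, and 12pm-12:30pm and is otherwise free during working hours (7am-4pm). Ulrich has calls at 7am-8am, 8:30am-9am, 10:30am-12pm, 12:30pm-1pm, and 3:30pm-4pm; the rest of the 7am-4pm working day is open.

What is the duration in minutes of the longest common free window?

Pablo free within 07:00–16:00: 08:30–09:00, 09:30–11:30, 13:30–16:00.
Hiro free within 07:00–16:00: 08:00–09:00, 09:30–12:00, 12:30–16:00.
Ulrich free within 07:00–16:00: 08:00–08:30, 09:00–10:30, 12:00–12:30, 13:00–15:30.
Pablo ∩ Hiro: 08:30–09:00, 09:30–11:30, 13:30–16:00.
Pablo ∩ Hiro ∩ Ulrich: 09:30–10:30, 13:30–15:30.
Common window lengths: 60, 120 min; longest is 120.

120 minutes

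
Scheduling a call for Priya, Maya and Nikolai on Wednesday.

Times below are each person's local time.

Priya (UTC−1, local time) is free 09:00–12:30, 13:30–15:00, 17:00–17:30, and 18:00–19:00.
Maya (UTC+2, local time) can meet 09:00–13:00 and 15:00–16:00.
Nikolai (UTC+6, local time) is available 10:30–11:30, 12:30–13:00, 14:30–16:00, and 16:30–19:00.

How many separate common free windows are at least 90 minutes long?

0

Priya → UTC: 10:00–13:30, 14:30–16:00, 18:00–18:30, 19:00–20:00.
Maya → UTC: 07:00–11:00, 13:00–14:00.
Nikolai → UTC: 04:30–05:30, 06:30–07:00, 08:30–10:00, 10:30–13:00.
Priya ∩ Maya: 10:00–11:00, 13:00–13:30.
Priya ∩ Maya ∩ Nikolai: 10:30–11:00.
Windows ≥ 90 min: (none).
That's 0 windows.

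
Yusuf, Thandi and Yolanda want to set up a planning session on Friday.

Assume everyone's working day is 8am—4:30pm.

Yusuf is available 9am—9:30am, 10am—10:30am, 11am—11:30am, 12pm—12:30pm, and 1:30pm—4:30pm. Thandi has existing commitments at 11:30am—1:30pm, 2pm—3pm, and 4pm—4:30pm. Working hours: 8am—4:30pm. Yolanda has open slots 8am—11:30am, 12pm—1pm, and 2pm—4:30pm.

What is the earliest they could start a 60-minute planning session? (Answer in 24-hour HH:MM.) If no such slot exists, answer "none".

Thandi free within 08:00–16:30: 08:00–11:30, 13:30–14:00, 15:00–16:00.
Yusuf ∩ Thandi: 09:00–09:30, 10:00–10:30, 11:00–11:30, 13:30–14:00, 15:00–16:00.
Yusuf ∩ Thandi ∩ Yolanda: 09:00–09:30, 10:00–10:30, 11:00–11:30, 15:00–16:00.
Windows ≥ 60 min: 15:00–16:00.
Earliest such window starts at 15:00.

15:00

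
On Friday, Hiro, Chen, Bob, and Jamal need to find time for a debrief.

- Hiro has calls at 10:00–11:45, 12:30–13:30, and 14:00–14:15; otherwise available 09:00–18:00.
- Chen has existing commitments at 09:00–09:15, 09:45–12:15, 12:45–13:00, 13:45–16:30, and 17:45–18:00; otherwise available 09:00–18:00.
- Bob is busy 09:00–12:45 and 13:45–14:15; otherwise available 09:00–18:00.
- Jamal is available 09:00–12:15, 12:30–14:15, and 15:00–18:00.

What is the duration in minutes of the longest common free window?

75 minutes

Hiro free within 09:00–18:00: 09:00–10:00, 11:45–12:30, 13:30–14:00, 14:15–18:00.
Chen free within 09:00–18:00: 09:15–09:45, 12:15–12:45, 13:00–13:45, 16:30–17:45.
Bob free within 09:00–18:00: 12:45–13:45, 14:15–18:00.
Hiro ∩ Chen: 09:15–09:45, 12:15–12:30, 13:30–13:45, 16:30–17:45.
Hiro ∩ Chen ∩ Bob: 13:30–13:45, 16:30–17:45.
Hiro ∩ Chen ∩ Bob ∩ Jamal: 13:30–13:45, 16:30–17:45.
Common window lengths: 15, 75 min; longest is 75.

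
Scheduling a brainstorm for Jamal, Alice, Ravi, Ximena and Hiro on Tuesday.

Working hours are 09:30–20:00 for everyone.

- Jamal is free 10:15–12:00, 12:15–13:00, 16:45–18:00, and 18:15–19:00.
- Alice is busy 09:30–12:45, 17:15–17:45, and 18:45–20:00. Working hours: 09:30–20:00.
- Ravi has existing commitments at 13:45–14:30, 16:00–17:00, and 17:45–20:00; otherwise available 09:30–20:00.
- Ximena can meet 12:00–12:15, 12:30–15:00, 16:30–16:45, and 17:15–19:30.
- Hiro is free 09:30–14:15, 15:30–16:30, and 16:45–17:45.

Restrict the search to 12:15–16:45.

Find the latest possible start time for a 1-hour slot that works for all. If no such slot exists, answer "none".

none

Alice free within 09:30–20:00: 12:45–17:15, 17:45–18:45.
Ravi free within 09:30–20:00: 09:30–13:45, 14:30–16:00, 17:00–17:45.
Jamal ∩ Alice: 12:45–13:00, 16:45–17:15, 17:45–18:00, 18:15–18:45.
Jamal ∩ Alice ∩ Ravi: 12:45–13:00, 17:00–17:15.
Jamal ∩ Alice ∩ Ravi ∩ Ximena: 12:45–13:00.
Jamal ∩ Alice ∩ Ravi ∩ Ximena ∩ Hiro: 12:45–13:00.
Restricted to 12:15–16:45: 12:45–13:00.
Windows ≥ 60 min: (none).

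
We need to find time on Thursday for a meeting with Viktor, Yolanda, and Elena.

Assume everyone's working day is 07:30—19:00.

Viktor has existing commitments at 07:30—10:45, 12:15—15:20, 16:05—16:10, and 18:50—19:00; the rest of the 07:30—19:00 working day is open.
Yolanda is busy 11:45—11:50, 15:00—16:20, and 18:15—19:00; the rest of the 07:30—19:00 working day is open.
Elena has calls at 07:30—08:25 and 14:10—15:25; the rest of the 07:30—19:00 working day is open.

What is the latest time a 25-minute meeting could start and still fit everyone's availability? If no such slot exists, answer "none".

17:50

Viktor free within 07:30–19:00: 10:45–12:15, 15:20–16:05, 16:10–18:50.
Yolanda free within 07:30–19:00: 07:30–11:45, 11:50–15:00, 16:20–18:15.
Elena free within 07:30–19:00: 08:25–14:10, 15:25–19:00.
Viktor ∩ Yolanda: 10:45–11:45, 11:50–12:15, 16:20–18:15.
Viktor ∩ Yolanda ∩ Elena: 10:45–11:45, 11:50–12:15, 16:20–18:15.
Windows ≥ 25 min: 10:45–11:45, 11:50–12:15, 16:20–18:15.
Latest start in the last window 16:20–18:15 is 18:15 − 25 min = 17:50.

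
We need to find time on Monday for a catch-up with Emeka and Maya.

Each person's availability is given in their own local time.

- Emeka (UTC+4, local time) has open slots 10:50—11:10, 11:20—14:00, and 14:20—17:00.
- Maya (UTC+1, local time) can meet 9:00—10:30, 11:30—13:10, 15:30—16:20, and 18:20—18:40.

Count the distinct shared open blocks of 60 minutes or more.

Emeka → UTC: 06:50–07:10, 07:20–10:00, 10:20–13:00.
Maya → UTC: 08:00–09:30, 10:30–12:10, 14:30–15:20, 17:20–17:40.
Emeka ∩ Maya: 08:00–09:30, 10:30–12:10.
Windows ≥ 60 min: 08:00–09:30, 10:30–12:10.
That's 2 windows.

2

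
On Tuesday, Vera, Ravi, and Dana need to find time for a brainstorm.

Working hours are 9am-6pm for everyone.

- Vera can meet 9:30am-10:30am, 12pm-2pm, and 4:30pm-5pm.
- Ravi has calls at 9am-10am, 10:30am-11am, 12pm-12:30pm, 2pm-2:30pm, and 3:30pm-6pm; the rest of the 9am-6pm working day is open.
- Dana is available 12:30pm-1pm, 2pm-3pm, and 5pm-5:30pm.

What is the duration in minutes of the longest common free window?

Ravi free within 09:00–18:00: 10:00–10:30, 11:00–12:00, 12:30–14:00, 14:30–15:30.
Vera ∩ Ravi: 10:00–10:30, 12:30–14:00.
Vera ∩ Ravi ∩ Dana: 12:30–13:00.
Single common window of 30 minutes.

30 minutes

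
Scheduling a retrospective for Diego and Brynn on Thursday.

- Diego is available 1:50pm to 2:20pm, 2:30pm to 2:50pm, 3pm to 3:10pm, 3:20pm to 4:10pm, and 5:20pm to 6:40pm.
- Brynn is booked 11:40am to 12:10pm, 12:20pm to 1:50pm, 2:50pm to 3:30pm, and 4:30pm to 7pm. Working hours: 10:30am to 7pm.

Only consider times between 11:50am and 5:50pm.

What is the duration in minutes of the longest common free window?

Brynn free within 10:30–19:00: 10:30–11:40, 12:10–12:20, 13:50–14:50, 15:30–16:30.
Diego ∩ Brynn: 13:50–14:20, 14:30–14:50, 15:30–16:10.
Restricted to 11:50–17:50: 13:50–14:20, 14:30–14:50, 15:30–16:10.
Common window lengths: 30, 20, 40 min; longest is 40.

40 minutes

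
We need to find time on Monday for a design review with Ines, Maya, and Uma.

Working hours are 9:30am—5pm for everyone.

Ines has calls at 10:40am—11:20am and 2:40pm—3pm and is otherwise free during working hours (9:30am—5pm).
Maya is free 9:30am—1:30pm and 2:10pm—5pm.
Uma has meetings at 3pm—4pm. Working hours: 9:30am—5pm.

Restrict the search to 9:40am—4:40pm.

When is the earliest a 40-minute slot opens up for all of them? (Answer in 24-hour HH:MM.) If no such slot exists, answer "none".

09:40

Ines free within 09:30–17:00: 09:30–10:40, 11:20–14:40, 15:00–17:00.
Uma free within 09:30–17:00: 09:30–15:00, 16:00–17:00.
Ines ∩ Maya: 09:30–10:40, 11:20–13:30, 14:10–14:40, 15:00–17:00.
Ines ∩ Maya ∩ Uma: 09:30–10:40, 11:20–13:30, 14:10–14:40, 16:00–17:00.
Restricted to 09:40–16:40: 09:40–10:40, 11:20–13:30, 14:10–14:40, 16:00–16:40.
Windows ≥ 40 min: 09:40–10:40, 11:20–13:30, 16:00–16:40.
Earliest such window starts at 09:40.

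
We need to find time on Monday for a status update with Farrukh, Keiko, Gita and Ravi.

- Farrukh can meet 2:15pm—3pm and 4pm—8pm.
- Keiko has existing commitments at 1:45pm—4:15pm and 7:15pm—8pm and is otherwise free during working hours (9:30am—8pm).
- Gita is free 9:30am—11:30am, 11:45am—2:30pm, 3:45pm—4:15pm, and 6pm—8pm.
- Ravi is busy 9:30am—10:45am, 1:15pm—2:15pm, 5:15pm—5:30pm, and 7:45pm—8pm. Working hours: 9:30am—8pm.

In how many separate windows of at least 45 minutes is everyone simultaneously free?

1

Keiko free within 09:30–20:00: 09:30–13:45, 16:15–19:15.
Ravi free within 09:30–20:00: 10:45–13:15, 14:15–17:15, 17:30–19:45.
Farrukh ∩ Keiko: 16:15–19:15.
Farrukh ∩ Keiko ∩ Gita: 18:00–19:15.
Farrukh ∩ Keiko ∩ Gita ∩ Ravi: 18:00–19:15.
Windows ≥ 45 min: 18:00–19:15.
That's 1 window.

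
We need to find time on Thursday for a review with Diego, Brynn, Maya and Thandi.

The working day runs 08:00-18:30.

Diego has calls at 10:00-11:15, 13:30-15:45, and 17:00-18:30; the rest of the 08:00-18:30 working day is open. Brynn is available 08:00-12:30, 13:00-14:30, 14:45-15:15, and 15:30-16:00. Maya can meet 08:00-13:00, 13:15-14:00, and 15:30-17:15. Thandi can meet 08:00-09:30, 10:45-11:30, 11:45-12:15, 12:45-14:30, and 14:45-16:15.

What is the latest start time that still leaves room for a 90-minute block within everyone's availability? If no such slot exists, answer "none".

08:00

Diego free within 08:00–18:30: 08:00–10:00, 11:15–13:30, 15:45–17:00.
Diego ∩ Brynn: 08:00–10:00, 11:15–12:30, 13:00–13:30, 15:45–16:00.
Diego ∩ Brynn ∩ Maya: 08:00–10:00, 11:15–12:30, 13:15–13:30, 15:45–16:00.
Diego ∩ Brynn ∩ Maya ∩ Thandi: 08:00–09:30, 11:15–11:30, 11:45–12:15, 13:15–13:30, 15:45–16:00.
Windows ≥ 90 min: 08:00–09:30.
Latest start in the last window 08:00–09:30 is 09:30 − 90 min = 08:00.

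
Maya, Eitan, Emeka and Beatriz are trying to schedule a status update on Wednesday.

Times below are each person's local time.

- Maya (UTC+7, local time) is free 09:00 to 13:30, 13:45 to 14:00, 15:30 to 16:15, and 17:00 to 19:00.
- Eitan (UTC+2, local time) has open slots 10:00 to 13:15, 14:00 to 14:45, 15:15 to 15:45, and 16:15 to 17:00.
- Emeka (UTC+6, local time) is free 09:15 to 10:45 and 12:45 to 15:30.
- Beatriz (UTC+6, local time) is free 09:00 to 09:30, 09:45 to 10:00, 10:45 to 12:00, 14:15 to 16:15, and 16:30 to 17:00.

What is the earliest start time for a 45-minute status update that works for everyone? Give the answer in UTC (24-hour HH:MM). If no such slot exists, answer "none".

08:30

Maya → UTC: 02:00–06:30, 06:45–07:00, 08:30–09:15, 10:00–12:00.
Eitan → UTC: 08:00–11:15, 12:00–12:45, 13:15–13:45, 14:15–15:00.
Emeka → UTC: 03:15–04:45, 06:45–09:30.
Beatriz → UTC: 03:00–03:30, 03:45–04:00, 04:45–06:00, 08:15–10:15, 10:30–11:00.
Maya ∩ Eitan: 08:30–09:15, 10:00–11:15.
Maya ∩ Eitan ∩ Emeka: 08:30–09:15.
Maya ∩ Eitan ∩ Emeka ∩ Beatriz: 08:30–09:15.
Windows ≥ 45 min: 08:30–09:15.
Earliest such window starts at 08:30.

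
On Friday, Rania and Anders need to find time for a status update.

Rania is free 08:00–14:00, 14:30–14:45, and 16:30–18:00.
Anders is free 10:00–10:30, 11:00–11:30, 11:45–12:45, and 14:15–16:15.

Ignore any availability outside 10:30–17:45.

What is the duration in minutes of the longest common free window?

60 minutes

Rania ∩ Anders: 10:00–10:30, 11:00–11:30, 11:45–12:45, 14:30–14:45.
Restricted to 10:30–17:45: 11:00–11:30, 11:45–12:45, 14:30–14:45.
Common window lengths: 30, 60, 15 min; longest is 60.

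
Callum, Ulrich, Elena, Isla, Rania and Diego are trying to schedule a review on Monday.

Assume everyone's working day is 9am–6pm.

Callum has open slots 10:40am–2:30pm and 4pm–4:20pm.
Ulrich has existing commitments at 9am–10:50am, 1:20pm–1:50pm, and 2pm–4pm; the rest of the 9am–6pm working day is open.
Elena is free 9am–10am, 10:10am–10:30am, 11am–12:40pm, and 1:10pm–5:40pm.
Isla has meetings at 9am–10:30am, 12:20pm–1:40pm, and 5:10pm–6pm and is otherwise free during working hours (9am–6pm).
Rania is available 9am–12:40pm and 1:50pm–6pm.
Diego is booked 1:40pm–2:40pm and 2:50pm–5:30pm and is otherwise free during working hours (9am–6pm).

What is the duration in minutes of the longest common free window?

Ulrich free within 09:00–18:00: 10:50–13:20, 13:50–14:00, 16:00–18:00.
Isla free within 09:00–18:00: 10:30–12:20, 13:40–17:10.
Diego free within 09:00–18:00: 09:00–13:40, 14:40–14:50, 17:30–18:00.
Callum ∩ Ulrich: 10:50–13:20, 13:50–14:00, 16:00–16:20.
Callum ∩ Ulrich ∩ Elena: 11:00–12:40, 13:10–13:20, 13:50–14:00, 16:00–16:20.
Callum ∩ Ulrich ∩ Elena ∩ Isla: 11:00–12:20, 13:50–14:00, 16:00–16:20.
Callum ∩ Ulrich ∩ Elena ∩ Isla ∩ Rania: 11:00–12:20, 13:50–14:00, 16:00–16:20.
Callum ∩ Ulrich ∩ Elena ∩ Isla ∩ Rania ∩ Diego: 11:00–12:20.
Single common window of 80 minutes.

80 minutes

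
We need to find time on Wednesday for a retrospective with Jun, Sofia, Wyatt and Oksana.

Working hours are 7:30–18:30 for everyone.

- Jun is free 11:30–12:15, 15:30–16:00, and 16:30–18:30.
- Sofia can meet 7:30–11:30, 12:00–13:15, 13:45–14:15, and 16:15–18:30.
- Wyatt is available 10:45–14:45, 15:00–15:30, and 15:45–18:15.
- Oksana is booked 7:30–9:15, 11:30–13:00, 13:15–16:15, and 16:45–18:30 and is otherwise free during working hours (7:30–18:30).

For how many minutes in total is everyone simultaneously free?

15 minutes

Oksana free within 07:30–18:30: 09:15–11:30, 13:00–13:15, 16:15–16:45.
Jun ∩ Sofia: 12:00–12:15, 16:30–18:30.
Jun ∩ Sofia ∩ Wyatt: 12:00–12:15, 16:30–18:15.
Jun ∩ Sofia ∩ Wyatt ∩ Oksana: 16:30–16:45.
Total common minutes: 15.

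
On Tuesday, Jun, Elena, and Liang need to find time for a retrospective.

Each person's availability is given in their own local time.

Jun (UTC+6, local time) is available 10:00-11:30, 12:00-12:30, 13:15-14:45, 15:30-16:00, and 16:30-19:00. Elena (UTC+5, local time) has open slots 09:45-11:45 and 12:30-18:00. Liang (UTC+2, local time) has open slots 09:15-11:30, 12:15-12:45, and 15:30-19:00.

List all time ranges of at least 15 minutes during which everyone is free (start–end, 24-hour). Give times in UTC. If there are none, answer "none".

07:30–08:45, 10:30–10:45

Jun → UTC: 04:00–05:30, 06:00–06:30, 07:15–08:45, 09:30–10:00, 10:30–13:00.
Elena → UTC: 04:45–06:45, 07:30–13:00.
Liang → UTC: 07:15–09:30, 10:15–10:45, 13:30–17:00.
Jun ∩ Elena: 04:45–05:30, 06:00–06:30, 07:30–08:45, 09:30–10:00, 10:30–13:00.
Jun ∩ Elena ∩ Liang: 07:30–08:45, 10:30–10:45.
Windows ≥ 15 min: 07:30–08:45, 10:30–10:45.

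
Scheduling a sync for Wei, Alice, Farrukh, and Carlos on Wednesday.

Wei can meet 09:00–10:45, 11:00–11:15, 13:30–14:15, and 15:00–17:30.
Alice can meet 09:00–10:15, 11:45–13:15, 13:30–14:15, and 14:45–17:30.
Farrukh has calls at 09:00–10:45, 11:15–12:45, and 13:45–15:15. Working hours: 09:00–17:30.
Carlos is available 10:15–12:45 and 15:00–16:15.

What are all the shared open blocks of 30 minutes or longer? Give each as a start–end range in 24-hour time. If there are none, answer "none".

Farrukh free within 09:00–17:30: 10:45–11:15, 12:45–13:45, 15:15–17:30.
Wei ∩ Alice: 09:00–10:15, 13:30–14:15, 15:00–17:30.
Wei ∩ Alice ∩ Farrukh: 13:30–13:45, 15:15–17:30.
Wei ∩ Alice ∩ Farrukh ∩ Carlos: 15:15–16:15.
Windows ≥ 30 min: 15:15–16:15.

15:15–16:15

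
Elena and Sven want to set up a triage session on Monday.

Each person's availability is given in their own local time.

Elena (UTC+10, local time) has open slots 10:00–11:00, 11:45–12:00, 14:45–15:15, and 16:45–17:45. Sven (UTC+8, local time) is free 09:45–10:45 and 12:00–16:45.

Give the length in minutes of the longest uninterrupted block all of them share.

60 minutes

Elena → UTC: 00:00–01:00, 01:45–02:00, 04:45–05:15, 06:45–07:45.
Sven → UTC: 01:45–02:45, 04:00–08:45.
Elena ∩ Sven: 01:45–02:00, 04:45–05:15, 06:45–07:45.
Common window lengths: 15, 30, 60 min; longest is 60.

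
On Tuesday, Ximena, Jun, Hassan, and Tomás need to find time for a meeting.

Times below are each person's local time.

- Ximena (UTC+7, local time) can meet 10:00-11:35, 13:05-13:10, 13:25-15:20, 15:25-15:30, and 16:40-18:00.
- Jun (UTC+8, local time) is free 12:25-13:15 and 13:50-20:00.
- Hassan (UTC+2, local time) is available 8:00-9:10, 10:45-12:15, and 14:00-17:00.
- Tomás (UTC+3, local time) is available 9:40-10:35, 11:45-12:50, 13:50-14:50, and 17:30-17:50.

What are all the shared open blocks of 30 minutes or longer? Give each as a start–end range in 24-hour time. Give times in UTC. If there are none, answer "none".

06:40–07:10

Ximena → UTC: 03:00–04:35, 06:05–06:10, 06:25–08:20, 08:25–08:30, 09:40–11:00.
Jun → UTC: 04:25–05:15, 05:50–12:00.
Hassan → UTC: 06:00–07:10, 08:45–10:15, 12:00–15:00.
Tomás → UTC: 06:40–07:35, 08:45–09:50, 10:50–11:50, 14:30–14:50.
Ximena ∩ Jun: 04:25–04:35, 06:05–06:10, 06:25–08:20, 08:25–08:30, 09:40–11:00.
Ximena ∩ Jun ∩ Hassan: 06:05–06:10, 06:25–07:10, 09:40–10:15.
Ximena ∩ Jun ∩ Hassan ∩ Tomás: 06:40–07:10, 09:40–09:50.
Windows ≥ 30 min: 06:40–07:10.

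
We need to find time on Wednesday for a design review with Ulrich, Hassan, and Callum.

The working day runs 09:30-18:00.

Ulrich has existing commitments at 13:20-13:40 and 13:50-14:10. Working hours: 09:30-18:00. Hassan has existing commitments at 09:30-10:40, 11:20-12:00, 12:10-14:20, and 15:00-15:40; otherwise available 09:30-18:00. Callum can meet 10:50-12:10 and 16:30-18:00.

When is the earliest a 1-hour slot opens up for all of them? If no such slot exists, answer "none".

Ulrich free within 09:30–18:00: 09:30–13:20, 13:40–13:50, 14:10–18:00.
Hassan free within 09:30–18:00: 10:40–11:20, 12:00–12:10, 14:20–15:00, 15:40–18:00.
Ulrich ∩ Hassan: 10:40–11:20, 12:00–12:10, 14:20–15:00, 15:40–18:00.
Ulrich ∩ Hassan ∩ Callum: 10:50–11:20, 12:00–12:10, 16:30–18:00.
Windows ≥ 60 min: 16:30–18:00.
Earliest such window starts at 16:30.

16:30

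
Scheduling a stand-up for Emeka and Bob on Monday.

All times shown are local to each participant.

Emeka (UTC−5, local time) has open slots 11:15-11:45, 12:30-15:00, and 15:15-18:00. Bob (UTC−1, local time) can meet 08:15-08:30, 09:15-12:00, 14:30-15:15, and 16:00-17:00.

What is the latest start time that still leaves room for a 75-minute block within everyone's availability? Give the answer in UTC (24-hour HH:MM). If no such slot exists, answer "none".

none

Emeka → UTC: 16:15–16:45, 17:30–20:00, 20:15–23:00.
Bob → UTC: 09:15–09:30, 10:15–13:00, 15:30–16:15, 17:00–18:00.
Emeka ∩ Bob: 17:30–18:00.
Windows ≥ 75 min: (none).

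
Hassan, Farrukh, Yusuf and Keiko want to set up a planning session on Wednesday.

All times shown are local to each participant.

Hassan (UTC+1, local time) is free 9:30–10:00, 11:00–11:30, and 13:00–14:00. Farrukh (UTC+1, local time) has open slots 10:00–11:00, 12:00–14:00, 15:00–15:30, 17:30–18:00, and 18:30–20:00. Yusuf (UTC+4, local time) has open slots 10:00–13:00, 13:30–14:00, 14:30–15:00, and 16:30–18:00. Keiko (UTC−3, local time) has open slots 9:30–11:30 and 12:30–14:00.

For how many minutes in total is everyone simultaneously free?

Hassan → UTC: 08:30–09:00, 10:00–10:30, 12:00–13:00.
Farrukh → UTC: 09:00–10:00, 11:00–13:00, 14:00–14:30, 16:30–17:00, 17:30–19:00.
Yusuf → UTC: 06:00–09:00, 09:30–10:00, 10:30–11:00, 12:30–14:00.
Keiko → UTC: 12:30–14:30, 15:30–17:00.
Hassan ∩ Farrukh: 12:00–13:00.
Hassan ∩ Farrukh ∩ Yusuf: 12:30–13:00.
Hassan ∩ Farrukh ∩ Yusuf ∩ Keiko: 12:30–13:00.
Total common minutes: 30.

30 minutes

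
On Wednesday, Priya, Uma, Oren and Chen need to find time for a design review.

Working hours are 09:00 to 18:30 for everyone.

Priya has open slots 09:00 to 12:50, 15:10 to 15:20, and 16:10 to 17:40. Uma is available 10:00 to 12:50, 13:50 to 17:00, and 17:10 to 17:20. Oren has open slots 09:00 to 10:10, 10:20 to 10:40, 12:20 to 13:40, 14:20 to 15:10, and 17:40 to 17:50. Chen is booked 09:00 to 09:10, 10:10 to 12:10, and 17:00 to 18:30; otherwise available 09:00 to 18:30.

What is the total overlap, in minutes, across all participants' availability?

Chen free within 09:00–18:30: 09:10–10:10, 12:10–17:00.
Priya ∩ Uma: 10:00–12:50, 15:10–15:20, 16:10–17:00, 17:10–17:20.
Priya ∩ Uma ∩ Oren: 10:00–10:10, 10:20–10:40, 12:20–12:50.
Priya ∩ Uma ∩ Oren ∩ Chen: 10:00–10:10, 12:20–12:50.
Total common minutes: 10 + 30 = 40.

40 minutes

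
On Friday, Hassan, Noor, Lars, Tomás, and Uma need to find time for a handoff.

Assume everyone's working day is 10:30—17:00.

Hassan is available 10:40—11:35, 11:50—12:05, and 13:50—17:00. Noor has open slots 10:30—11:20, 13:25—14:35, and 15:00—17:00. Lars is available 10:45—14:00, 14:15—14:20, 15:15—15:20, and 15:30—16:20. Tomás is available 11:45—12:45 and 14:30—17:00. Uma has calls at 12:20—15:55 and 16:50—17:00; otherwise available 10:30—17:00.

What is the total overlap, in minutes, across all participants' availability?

25 minutes

Uma free within 10:30–17:00: 10:30–12:20, 15:55–16:50.
Hassan ∩ Noor: 10:40–11:20, 13:50–14:35, 15:00–17:00.
Hassan ∩ Noor ∩ Lars: 10:45–11:20, 13:50–14:00, 14:15–14:20, 15:15–15:20, 15:30–16:20.
Hassan ∩ Noor ∩ Lars ∩ Tomás: 15:15–15:20, 15:30–16:20.
Hassan ∩ Noor ∩ Lars ∩ Tomás ∩ Uma: 15:55–16:20.
Total common minutes: 25.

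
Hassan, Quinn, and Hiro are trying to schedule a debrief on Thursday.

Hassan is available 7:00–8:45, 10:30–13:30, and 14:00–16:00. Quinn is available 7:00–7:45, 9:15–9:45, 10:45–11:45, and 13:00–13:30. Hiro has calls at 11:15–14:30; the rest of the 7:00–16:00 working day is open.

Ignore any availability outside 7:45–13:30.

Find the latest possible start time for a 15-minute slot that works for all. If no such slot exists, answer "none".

11:00

Hiro free within 07:00–16:00: 07:00–11:15, 14:30–16:00.
Hassan ∩ Quinn: 07:00–07:45, 10:45–11:45, 13:00–13:30.
Hassan ∩ Quinn ∩ Hiro: 07:00–07:45, 10:45–11:15.
Restricted to 07:45–13:30: 10:45–11:15.
Windows ≥ 15 min: 10:45–11:15.
Latest start in the last window 10:45–11:15 is 11:15 − 15 min = 11:00.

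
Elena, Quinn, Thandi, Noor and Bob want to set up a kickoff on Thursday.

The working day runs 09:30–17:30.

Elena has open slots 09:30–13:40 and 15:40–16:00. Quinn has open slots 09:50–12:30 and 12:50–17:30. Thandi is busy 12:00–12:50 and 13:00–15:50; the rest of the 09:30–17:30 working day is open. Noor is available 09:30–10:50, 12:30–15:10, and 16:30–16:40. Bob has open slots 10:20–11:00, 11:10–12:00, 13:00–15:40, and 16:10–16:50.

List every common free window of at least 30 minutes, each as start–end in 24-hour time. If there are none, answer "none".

Thandi free within 09:30–17:30: 09:30–12:00, 12:50–13:00, 15:50–17:30.
Elena ∩ Quinn: 09:50–12:30, 12:50–13:40, 15:40–16:00.
Elena ∩ Quinn ∩ Thandi: 09:50–12:00, 12:50–13:00, 15:50–16:00.
Elena ∩ Quinn ∩ Thandi ∩ Noor: 09:50–10:50, 12:50–13:00.
Elena ∩ Quinn ∩ Thandi ∩ Noor ∩ Bob: 10:20–10:50.
Windows ≥ 30 min: 10:20–10:50.

10:20–10:50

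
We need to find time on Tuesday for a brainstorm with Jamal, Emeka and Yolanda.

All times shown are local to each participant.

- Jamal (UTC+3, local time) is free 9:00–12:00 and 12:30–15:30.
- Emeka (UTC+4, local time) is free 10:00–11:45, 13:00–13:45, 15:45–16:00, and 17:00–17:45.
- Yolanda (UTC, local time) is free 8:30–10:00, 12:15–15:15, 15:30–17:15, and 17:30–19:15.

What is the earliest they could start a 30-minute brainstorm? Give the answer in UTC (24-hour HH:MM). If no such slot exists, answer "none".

none

Jamal → UTC: 06:00–09:00, 09:30–12:30.
Emeka → UTC: 06:00–07:45, 09:00–09:45, 11:45–12:00, 13:00–13:45.
Yolanda → UTC: 08:30–10:00, 12:15–15:15, 15:30–17:15, 17:30–19:15.
Jamal ∩ Emeka: 06:00–07:45, 09:30–09:45, 11:45–12:00.
Jamal ∩ Emeka ∩ Yolanda: 09:30–09:45.
Windows ≥ 30 min: (none).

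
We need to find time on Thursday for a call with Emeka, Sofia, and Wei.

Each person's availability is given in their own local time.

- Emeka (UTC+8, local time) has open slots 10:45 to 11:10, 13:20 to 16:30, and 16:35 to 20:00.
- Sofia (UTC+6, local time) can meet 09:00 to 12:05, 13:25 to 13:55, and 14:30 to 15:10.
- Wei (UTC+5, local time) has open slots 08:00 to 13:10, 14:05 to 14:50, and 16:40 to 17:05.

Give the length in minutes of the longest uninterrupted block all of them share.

45 minutes

Emeka → UTC: 02:45–03:10, 05:20–08:30, 08:35–12:00.
Sofia → UTC: 03:00–06:05, 07:25–07:55, 08:30–09:10.
Wei → UTC: 03:00–08:10, 09:05–09:50, 11:40–12:05.
Emeka ∩ Sofia: 03:00–03:10, 05:20–06:05, 07:25–07:55, 08:35–09:10.
Emeka ∩ Sofia ∩ Wei: 03:00–03:10, 05:20–06:05, 07:25–07:55, 09:05–09:10.
Common window lengths: 10, 45, 30, 5 min; longest is 45.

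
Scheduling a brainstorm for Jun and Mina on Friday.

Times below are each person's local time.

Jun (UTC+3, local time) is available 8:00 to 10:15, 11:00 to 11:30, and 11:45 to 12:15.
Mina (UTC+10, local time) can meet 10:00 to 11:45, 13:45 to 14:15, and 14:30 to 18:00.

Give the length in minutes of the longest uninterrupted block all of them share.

135 minutes

Jun → UTC: 05:00–07:15, 08:00–08:30, 08:45–09:15.
Mina → UTC: 00:00–01:45, 03:45–04:15, 04:30–08:00.
Jun ∩ Mina: 05:00–07:15.
Single common window of 135 minutes.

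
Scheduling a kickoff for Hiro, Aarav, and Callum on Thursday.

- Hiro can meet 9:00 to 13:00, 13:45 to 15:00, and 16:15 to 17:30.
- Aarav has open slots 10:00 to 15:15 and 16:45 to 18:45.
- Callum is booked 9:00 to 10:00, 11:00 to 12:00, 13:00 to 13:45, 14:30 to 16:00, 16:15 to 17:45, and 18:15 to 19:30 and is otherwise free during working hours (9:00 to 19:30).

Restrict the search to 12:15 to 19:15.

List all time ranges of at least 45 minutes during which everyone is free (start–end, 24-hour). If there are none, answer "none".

12:15–13:00, 13:45–14:30

Callum free within 09:00–19:30: 10:00–11:00, 12:00–13:00, 13:45–14:30, 16:00–16:15, 17:45–18:15.
Hiro ∩ Aarav: 10:00–13:00, 13:45–15:00, 16:45–17:30.
Hiro ∩ Aarav ∩ Callum: 10:00–11:00, 12:00–13:00, 13:45–14:30.
Restricted to 12:15–19:15: 12:15–13:00, 13:45–14:30.
Windows ≥ 45 min: 12:15–13:00, 13:45–14:30.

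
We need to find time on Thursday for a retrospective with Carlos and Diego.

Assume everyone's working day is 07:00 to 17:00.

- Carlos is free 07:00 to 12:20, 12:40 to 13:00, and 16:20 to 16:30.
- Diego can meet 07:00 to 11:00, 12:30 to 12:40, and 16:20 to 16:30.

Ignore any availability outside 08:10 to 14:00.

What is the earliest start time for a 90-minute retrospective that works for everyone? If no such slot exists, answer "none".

Carlos ∩ Diego: 07:00–11:00, 16:20–16:30.
Restricted to 08:10–14:00: 08:10–11:00.
Windows ≥ 90 min: 08:10–11:00.
Earliest such window starts at 08:10.

08:10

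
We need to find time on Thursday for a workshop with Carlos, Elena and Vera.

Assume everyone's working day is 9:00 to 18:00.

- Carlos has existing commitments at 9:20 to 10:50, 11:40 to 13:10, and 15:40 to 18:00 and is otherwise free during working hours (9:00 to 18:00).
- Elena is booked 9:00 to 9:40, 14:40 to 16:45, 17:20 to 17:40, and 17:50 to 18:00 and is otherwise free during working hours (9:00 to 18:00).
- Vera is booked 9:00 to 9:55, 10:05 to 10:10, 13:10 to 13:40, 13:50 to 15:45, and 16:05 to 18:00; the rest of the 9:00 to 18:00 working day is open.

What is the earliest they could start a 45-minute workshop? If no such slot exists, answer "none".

Carlos free within 09:00–18:00: 09:00–09:20, 10:50–11:40, 13:10–15:40.
Elena free within 09:00–18:00: 09:40–14:40, 16:45–17:20, 17:40–17:50.
Vera free within 09:00–18:00: 09:55–10:05, 10:10–13:10, 13:40–13:50, 15:45–16:05.
Carlos ∩ Elena: 10:50–11:40, 13:10–14:40.
Carlos ∩ Elena ∩ Vera: 10:50–11:40, 13:40–13:50.
Windows ≥ 45 min: 10:50–11:40.
Earliest such window starts at 10:50.

10:50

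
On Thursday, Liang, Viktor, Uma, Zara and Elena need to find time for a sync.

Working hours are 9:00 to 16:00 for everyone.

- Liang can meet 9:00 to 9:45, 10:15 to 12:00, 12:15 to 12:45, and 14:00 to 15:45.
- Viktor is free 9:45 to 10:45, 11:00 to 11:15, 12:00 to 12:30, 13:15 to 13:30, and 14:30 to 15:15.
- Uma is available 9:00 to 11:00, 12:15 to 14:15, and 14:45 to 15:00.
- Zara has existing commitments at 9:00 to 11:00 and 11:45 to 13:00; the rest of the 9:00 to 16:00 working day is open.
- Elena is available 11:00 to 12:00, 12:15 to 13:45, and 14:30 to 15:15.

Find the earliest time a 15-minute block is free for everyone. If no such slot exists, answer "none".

14:45

Zara free within 09:00–16:00: 11:00–11:45, 13:00–16:00.
Liang ∩ Viktor: 10:15–10:45, 11:00–11:15, 12:15–12:30, 14:30–15:15.
Liang ∩ Viktor ∩ Uma: 10:15–10:45, 12:15–12:30, 14:45–15:00.
Liang ∩ Viktor ∩ Uma ∩ Zara: 14:45–15:00.
Liang ∩ Viktor ∩ Uma ∩ Zara ∩ Elena: 14:45–15:00.
Windows ≥ 15 min: 14:45–15:00.
Earliest such window starts at 14:45.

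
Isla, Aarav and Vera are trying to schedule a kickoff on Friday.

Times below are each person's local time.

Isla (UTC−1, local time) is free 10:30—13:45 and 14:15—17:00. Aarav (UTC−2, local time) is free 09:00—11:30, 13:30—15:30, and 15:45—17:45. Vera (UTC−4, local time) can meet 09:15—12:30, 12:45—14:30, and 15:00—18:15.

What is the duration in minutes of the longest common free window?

60 minutes

Isla → UTC: 11:30–14:45, 15:15–18:00.
Aarav → UTC: 11:00–13:30, 15:30–17:30, 17:45–19:45.
Vera → UTC: 13:15–16:30, 16:45–18:30, 19:00–22:15.
Isla ∩ Aarav: 11:30–13:30, 15:30–17:30, 17:45–18:00.
Isla ∩ Aarav ∩ Vera: 13:15–13:30, 15:30–16:30, 16:45–17:30, 17:45–18:00.
Common window lengths: 15, 60, 45, 15 min; longest is 60.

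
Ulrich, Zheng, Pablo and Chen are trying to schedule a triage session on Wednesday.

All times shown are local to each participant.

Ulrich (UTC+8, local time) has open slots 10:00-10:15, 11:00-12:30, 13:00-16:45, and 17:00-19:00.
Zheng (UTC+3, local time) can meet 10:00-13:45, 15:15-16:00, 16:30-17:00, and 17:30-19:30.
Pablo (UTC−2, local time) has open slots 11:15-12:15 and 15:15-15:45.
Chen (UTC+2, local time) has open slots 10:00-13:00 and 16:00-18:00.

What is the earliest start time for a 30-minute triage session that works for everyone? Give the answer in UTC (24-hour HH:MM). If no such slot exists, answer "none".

Ulrich → UTC: 02:00–02:15, 03:00–04:30, 05:00–08:45, 09:00–11:00.
Zheng → UTC: 07:00–10:45, 12:15–13:00, 13:30–14:00, 14:30–16:30.
Pablo → UTC: 13:15–14:15, 17:15–17:45.
Chen → UTC: 08:00–11:00, 14:00–16:00.
Ulrich ∩ Zheng: 07:00–08:45, 09:00–10:45.
Ulrich ∩ Zheng ∩ Pablo: (none).
Ulrich ∩ Zheng ∩ Pablo ∩ Chen: (none).
Windows ≥ 30 min: (none).

none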